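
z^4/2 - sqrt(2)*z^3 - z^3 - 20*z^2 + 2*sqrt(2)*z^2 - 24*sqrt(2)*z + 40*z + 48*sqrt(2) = (z/2 + sqrt(2))*(z - 2)*(z - 6*sqrt(2))*(z + 2*sqrt(2))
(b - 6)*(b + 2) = b^2 - 4*b - 12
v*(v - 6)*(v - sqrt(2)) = v^3 - 6*v^2 - sqrt(2)*v^2 + 6*sqrt(2)*v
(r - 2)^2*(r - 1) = r^3 - 5*r^2 + 8*r - 4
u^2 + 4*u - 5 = (u - 1)*(u + 5)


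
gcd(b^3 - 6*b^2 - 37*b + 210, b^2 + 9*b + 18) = b + 6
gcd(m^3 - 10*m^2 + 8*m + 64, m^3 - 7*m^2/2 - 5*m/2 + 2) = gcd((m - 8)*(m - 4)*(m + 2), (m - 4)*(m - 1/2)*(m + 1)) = m - 4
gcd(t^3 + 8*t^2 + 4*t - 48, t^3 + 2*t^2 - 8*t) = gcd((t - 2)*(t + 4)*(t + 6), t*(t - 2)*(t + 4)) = t^2 + 2*t - 8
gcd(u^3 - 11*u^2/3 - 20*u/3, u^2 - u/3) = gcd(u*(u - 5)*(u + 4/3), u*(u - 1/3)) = u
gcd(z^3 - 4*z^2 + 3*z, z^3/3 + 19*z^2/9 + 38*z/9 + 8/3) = 1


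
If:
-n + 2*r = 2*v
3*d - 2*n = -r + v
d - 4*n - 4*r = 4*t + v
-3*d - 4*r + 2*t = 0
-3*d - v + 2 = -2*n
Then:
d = -13/19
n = -26/19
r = 12/19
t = 9/38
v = 25/19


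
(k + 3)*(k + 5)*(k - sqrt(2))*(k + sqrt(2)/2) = k^4 - sqrt(2)*k^3/2 + 8*k^3 - 4*sqrt(2)*k^2 + 14*k^2 - 15*sqrt(2)*k/2 - 8*k - 15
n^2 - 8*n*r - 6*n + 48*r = (n - 6)*(n - 8*r)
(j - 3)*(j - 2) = j^2 - 5*j + 6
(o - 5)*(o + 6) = o^2 + o - 30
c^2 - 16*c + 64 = (c - 8)^2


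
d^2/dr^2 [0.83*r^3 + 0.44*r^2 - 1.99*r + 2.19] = 4.98*r + 0.88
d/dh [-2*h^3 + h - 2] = 1 - 6*h^2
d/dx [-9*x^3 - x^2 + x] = -27*x^2 - 2*x + 1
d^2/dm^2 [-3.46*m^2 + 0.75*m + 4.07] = -6.92000000000000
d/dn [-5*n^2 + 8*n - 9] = 8 - 10*n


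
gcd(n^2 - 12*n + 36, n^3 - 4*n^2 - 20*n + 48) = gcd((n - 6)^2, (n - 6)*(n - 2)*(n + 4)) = n - 6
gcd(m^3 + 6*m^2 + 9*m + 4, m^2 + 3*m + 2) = m + 1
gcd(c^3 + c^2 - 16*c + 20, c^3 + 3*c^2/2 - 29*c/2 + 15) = c^2 + 3*c - 10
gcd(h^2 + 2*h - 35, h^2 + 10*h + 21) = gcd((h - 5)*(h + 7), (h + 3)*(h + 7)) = h + 7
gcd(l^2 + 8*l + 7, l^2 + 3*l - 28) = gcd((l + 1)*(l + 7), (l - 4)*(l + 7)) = l + 7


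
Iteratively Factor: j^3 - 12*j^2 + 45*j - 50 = (j - 2)*(j^2 - 10*j + 25) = (j - 5)*(j - 2)*(j - 5)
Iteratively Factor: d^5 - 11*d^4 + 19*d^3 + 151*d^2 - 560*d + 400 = (d - 5)*(d^4 - 6*d^3 - 11*d^2 + 96*d - 80) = (d - 5)*(d - 1)*(d^3 - 5*d^2 - 16*d + 80) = (d - 5)*(d - 1)*(d + 4)*(d^2 - 9*d + 20) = (d - 5)*(d - 4)*(d - 1)*(d + 4)*(d - 5)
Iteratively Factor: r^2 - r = (r)*(r - 1)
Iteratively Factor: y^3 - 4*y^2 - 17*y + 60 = (y + 4)*(y^2 - 8*y + 15) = (y - 5)*(y + 4)*(y - 3)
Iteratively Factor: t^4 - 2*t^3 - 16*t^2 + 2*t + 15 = (t + 3)*(t^3 - 5*t^2 - t + 5) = (t - 1)*(t + 3)*(t^2 - 4*t - 5) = (t - 5)*(t - 1)*(t + 3)*(t + 1)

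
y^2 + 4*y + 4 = (y + 2)^2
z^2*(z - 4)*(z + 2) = z^4 - 2*z^3 - 8*z^2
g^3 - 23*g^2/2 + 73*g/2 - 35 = (g - 7)*(g - 5/2)*(g - 2)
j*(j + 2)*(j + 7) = j^3 + 9*j^2 + 14*j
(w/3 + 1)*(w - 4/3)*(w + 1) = w^3/3 + 8*w^2/9 - 7*w/9 - 4/3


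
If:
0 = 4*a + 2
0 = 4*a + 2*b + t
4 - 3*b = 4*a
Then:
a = -1/2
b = 2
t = -2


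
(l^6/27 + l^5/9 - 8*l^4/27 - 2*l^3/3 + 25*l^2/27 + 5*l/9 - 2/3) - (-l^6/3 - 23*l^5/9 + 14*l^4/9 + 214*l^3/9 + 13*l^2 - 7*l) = 10*l^6/27 + 8*l^5/3 - 50*l^4/27 - 220*l^3/9 - 326*l^2/27 + 68*l/9 - 2/3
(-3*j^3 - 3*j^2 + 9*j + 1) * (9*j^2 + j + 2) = -27*j^5 - 30*j^4 + 72*j^3 + 12*j^2 + 19*j + 2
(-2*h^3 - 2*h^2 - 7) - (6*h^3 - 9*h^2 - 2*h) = -8*h^3 + 7*h^2 + 2*h - 7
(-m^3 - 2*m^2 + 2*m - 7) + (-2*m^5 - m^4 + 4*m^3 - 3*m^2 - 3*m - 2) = -2*m^5 - m^4 + 3*m^3 - 5*m^2 - m - 9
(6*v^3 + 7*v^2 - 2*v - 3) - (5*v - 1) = 6*v^3 + 7*v^2 - 7*v - 2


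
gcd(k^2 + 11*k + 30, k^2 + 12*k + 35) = k + 5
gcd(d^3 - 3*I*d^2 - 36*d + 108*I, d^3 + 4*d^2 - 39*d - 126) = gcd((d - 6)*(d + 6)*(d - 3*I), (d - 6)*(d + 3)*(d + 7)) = d - 6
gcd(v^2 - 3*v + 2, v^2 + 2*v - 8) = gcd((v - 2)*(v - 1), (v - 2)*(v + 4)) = v - 2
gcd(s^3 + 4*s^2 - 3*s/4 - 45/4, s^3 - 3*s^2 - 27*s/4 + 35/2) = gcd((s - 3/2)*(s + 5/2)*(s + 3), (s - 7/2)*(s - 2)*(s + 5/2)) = s + 5/2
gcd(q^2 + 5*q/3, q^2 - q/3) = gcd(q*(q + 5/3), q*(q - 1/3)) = q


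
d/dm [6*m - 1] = 6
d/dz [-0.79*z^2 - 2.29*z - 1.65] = -1.58*z - 2.29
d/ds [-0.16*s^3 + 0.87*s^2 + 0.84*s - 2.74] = -0.48*s^2 + 1.74*s + 0.84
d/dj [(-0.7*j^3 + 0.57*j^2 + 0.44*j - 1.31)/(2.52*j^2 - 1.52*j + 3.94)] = (-1.764*j^4 + 2.128*j^3 - 10.2492*j^2 + 11.094*j - 0.2576)/(6.3504*j^4 - 7.6608*j^3 + 22.168*j^2 - 11.9776*j + 15.5236)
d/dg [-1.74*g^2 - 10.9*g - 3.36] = -3.48*g - 10.9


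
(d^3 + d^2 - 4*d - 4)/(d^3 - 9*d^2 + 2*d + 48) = (d^2 - d - 2)/(d^2 - 11*d + 24)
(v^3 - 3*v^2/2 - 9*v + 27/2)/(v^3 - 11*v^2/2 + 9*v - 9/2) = (v + 3)/(v - 1)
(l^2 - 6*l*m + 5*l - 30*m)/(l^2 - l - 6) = (-l^2 + 6*l*m - 5*l + 30*m)/(-l^2 + l + 6)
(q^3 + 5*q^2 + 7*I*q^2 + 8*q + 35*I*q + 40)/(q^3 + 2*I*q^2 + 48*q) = (q^2 + q*(5 - I) - 5*I)/(q*(q - 6*I))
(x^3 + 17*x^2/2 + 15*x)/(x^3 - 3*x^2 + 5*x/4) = 2*(2*x^2 + 17*x + 30)/(4*x^2 - 12*x + 5)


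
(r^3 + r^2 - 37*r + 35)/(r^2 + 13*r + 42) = (r^2 - 6*r + 5)/(r + 6)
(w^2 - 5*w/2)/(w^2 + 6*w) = (w - 5/2)/(w + 6)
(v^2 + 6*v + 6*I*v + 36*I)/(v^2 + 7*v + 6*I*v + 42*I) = (v + 6)/(v + 7)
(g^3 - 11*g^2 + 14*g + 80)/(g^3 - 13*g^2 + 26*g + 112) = (g - 5)/(g - 7)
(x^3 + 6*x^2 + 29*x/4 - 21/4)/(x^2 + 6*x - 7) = (4*x^3 + 24*x^2 + 29*x - 21)/(4*(x^2 + 6*x - 7))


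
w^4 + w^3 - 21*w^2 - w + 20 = (w - 4)*(w - 1)*(w + 1)*(w + 5)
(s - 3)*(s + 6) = s^2 + 3*s - 18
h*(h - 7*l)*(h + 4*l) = h^3 - 3*h^2*l - 28*h*l^2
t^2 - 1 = (t - 1)*(t + 1)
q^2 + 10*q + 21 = (q + 3)*(q + 7)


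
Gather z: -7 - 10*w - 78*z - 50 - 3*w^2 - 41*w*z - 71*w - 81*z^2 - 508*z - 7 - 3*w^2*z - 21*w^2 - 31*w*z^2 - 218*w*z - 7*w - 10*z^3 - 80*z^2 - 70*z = -24*w^2 - 88*w - 10*z^3 + z^2*(-31*w - 161) + z*(-3*w^2 - 259*w - 656) - 64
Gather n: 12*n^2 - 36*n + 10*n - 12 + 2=12*n^2 - 26*n - 10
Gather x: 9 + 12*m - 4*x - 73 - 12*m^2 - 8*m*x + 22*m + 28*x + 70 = -12*m^2 + 34*m + x*(24 - 8*m) + 6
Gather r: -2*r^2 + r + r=-2*r^2 + 2*r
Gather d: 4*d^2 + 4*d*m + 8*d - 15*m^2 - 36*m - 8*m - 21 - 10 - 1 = 4*d^2 + d*(4*m + 8) - 15*m^2 - 44*m - 32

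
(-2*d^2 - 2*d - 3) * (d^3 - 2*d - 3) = -2*d^5 - 2*d^4 + d^3 + 10*d^2 + 12*d + 9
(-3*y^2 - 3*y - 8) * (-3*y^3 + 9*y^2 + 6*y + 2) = 9*y^5 - 18*y^4 - 21*y^3 - 96*y^2 - 54*y - 16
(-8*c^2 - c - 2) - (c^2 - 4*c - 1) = -9*c^2 + 3*c - 1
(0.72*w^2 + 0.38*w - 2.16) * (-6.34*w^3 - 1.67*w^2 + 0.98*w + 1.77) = -4.5648*w^5 - 3.6116*w^4 + 13.7654*w^3 + 5.254*w^2 - 1.4442*w - 3.8232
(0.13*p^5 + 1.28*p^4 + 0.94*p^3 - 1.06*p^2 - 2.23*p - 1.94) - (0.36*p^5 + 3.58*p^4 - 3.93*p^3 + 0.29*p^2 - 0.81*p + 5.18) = -0.23*p^5 - 2.3*p^4 + 4.87*p^3 - 1.35*p^2 - 1.42*p - 7.12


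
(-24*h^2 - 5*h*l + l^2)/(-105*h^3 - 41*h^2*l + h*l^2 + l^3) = (8*h - l)/(35*h^2 + 2*h*l - l^2)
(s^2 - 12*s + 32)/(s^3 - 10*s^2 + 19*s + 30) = (s^2 - 12*s + 32)/(s^3 - 10*s^2 + 19*s + 30)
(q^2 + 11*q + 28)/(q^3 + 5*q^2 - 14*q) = (q + 4)/(q*(q - 2))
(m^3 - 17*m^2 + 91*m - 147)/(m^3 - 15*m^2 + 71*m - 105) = (m - 7)/(m - 5)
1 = 1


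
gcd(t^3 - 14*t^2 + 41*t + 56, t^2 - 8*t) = t - 8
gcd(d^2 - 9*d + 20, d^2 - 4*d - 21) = 1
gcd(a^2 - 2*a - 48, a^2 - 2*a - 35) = 1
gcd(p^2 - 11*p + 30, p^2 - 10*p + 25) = p - 5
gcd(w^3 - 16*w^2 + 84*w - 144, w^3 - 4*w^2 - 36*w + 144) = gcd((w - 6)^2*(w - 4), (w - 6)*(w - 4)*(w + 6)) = w^2 - 10*w + 24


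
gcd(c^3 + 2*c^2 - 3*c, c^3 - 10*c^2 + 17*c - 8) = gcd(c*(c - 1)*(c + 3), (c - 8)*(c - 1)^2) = c - 1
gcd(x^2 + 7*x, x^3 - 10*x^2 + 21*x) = x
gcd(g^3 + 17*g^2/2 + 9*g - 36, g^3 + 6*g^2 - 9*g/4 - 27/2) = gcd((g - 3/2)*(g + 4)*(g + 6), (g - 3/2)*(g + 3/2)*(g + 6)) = g^2 + 9*g/2 - 9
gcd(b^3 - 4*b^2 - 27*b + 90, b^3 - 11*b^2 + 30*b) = b - 6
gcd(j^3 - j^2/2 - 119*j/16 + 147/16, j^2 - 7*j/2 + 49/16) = j^2 - 7*j/2 + 49/16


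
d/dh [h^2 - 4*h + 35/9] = 2*h - 4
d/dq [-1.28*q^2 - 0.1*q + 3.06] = -2.56*q - 0.1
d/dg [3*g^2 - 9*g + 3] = 6*g - 9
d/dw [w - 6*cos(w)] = 6*sin(w) + 1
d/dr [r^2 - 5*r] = 2*r - 5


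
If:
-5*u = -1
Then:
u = 1/5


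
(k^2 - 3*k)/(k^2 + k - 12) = k/(k + 4)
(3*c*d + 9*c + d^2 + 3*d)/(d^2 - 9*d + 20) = (3*c*d + 9*c + d^2 + 3*d)/(d^2 - 9*d + 20)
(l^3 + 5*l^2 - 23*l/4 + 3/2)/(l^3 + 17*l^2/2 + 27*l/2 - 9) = (l - 1/2)/(l + 3)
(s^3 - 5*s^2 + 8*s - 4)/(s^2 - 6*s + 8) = (s^2 - 3*s + 2)/(s - 4)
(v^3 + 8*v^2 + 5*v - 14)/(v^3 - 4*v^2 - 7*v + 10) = (v + 7)/(v - 5)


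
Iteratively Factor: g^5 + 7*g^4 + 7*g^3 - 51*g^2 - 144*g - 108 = (g + 2)*(g^4 + 5*g^3 - 3*g^2 - 45*g - 54) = (g - 3)*(g + 2)*(g^3 + 8*g^2 + 21*g + 18) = (g - 3)*(g + 2)*(g + 3)*(g^2 + 5*g + 6) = (g - 3)*(g + 2)*(g + 3)^2*(g + 2)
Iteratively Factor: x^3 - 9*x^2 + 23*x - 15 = (x - 5)*(x^2 - 4*x + 3) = (x - 5)*(x - 1)*(x - 3)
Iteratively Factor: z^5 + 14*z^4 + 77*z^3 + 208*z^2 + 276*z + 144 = (z + 4)*(z^4 + 10*z^3 + 37*z^2 + 60*z + 36) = (z + 2)*(z + 4)*(z^3 + 8*z^2 + 21*z + 18) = (z + 2)^2*(z + 4)*(z^2 + 6*z + 9) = (z + 2)^2*(z + 3)*(z + 4)*(z + 3)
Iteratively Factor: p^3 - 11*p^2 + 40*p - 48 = (p - 3)*(p^2 - 8*p + 16) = (p - 4)*(p - 3)*(p - 4)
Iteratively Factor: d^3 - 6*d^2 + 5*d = (d)*(d^2 - 6*d + 5) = d*(d - 5)*(d - 1)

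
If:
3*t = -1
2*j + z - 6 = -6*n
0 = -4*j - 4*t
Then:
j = 1/3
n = 8/9 - z/6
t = -1/3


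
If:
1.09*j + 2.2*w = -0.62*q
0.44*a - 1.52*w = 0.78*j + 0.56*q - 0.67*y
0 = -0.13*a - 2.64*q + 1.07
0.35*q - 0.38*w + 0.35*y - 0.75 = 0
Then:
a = 0.30245709844486 - 1.62436470642022*y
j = 3.03574214949364 - 2.05320035459091*y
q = 0.0799876559979653*y + 0.390409309546276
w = 0.994725472629705*y - 1.6140966885758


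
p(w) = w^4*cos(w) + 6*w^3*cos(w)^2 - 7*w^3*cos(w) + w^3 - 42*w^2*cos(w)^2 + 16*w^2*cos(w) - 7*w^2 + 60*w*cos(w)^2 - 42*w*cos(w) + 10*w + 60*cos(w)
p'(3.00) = -13.50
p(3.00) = -11.58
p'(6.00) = 594.01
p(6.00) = 318.07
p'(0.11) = 12.93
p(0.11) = 62.27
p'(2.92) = -16.50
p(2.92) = -10.38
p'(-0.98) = 27.99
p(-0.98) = 19.12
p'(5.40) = 249.06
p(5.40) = 55.44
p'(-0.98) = 27.99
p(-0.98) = 19.12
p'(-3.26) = 825.14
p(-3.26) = -1696.99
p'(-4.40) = -1891.78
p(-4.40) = -883.60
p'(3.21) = -1.50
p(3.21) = -13.24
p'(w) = -w^4*sin(w) - 12*w^3*sin(w)*cos(w) + 7*w^3*sin(w) + 4*w^3*cos(w) + 84*w^2*sin(w)*cos(w) - 16*w^2*sin(w) + 18*w^2*cos(w)^2 - 21*w^2*cos(w) + 3*w^2 - 120*w*sin(w)*cos(w) + 42*w*sin(w) - 84*w*cos(w)^2 + 32*w*cos(w) - 14*w - 60*sin(w) + 60*cos(w)^2 - 42*cos(w) + 10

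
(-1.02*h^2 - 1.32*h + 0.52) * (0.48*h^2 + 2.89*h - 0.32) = -0.4896*h^4 - 3.5814*h^3 - 3.2388*h^2 + 1.9252*h - 0.1664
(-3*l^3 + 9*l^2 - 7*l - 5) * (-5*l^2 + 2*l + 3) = 15*l^5 - 51*l^4 + 44*l^3 + 38*l^2 - 31*l - 15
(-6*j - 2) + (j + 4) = 2 - 5*j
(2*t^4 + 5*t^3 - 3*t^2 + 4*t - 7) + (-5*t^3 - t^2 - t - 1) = 2*t^4 - 4*t^2 + 3*t - 8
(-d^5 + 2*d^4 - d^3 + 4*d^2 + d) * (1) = -d^5 + 2*d^4 - d^3 + 4*d^2 + d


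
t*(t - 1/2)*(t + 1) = t^3 + t^2/2 - t/2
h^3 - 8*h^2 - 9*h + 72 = (h - 8)*(h - 3)*(h + 3)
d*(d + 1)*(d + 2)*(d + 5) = d^4 + 8*d^3 + 17*d^2 + 10*d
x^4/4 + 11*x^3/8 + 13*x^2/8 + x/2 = x*(x/4 + 1)*(x + 1/2)*(x + 1)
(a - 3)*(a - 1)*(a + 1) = a^3 - 3*a^2 - a + 3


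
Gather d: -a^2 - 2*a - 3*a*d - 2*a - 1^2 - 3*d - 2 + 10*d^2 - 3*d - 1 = -a^2 - 4*a + 10*d^2 + d*(-3*a - 6) - 4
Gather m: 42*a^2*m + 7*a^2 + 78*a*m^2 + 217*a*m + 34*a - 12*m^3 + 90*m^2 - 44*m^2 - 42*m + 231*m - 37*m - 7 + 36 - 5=7*a^2 + 34*a - 12*m^3 + m^2*(78*a + 46) + m*(42*a^2 + 217*a + 152) + 24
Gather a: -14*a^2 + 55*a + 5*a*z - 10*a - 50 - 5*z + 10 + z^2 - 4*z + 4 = -14*a^2 + a*(5*z + 45) + z^2 - 9*z - 36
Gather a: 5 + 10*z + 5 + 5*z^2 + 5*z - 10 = 5*z^2 + 15*z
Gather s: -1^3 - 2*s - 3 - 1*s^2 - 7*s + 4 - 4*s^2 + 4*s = -5*s^2 - 5*s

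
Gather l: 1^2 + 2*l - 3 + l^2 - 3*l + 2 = l^2 - l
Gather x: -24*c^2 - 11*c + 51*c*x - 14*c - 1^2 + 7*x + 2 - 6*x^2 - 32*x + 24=-24*c^2 - 25*c - 6*x^2 + x*(51*c - 25) + 25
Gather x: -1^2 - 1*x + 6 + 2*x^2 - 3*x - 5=2*x^2 - 4*x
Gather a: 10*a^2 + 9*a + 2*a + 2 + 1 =10*a^2 + 11*a + 3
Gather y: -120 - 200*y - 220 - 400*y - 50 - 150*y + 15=-750*y - 375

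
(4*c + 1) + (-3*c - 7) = c - 6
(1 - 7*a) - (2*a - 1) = 2 - 9*a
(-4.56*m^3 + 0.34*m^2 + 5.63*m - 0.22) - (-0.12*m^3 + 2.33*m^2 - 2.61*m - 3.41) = -4.44*m^3 - 1.99*m^2 + 8.24*m + 3.19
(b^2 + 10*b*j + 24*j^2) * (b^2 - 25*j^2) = b^4 + 10*b^3*j - b^2*j^2 - 250*b*j^3 - 600*j^4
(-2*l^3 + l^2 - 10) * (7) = -14*l^3 + 7*l^2 - 70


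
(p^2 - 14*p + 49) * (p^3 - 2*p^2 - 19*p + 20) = p^5 - 16*p^4 + 58*p^3 + 188*p^2 - 1211*p + 980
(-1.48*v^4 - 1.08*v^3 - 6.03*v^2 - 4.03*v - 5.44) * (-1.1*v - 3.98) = 1.628*v^5 + 7.0784*v^4 + 10.9314*v^3 + 28.4324*v^2 + 22.0234*v + 21.6512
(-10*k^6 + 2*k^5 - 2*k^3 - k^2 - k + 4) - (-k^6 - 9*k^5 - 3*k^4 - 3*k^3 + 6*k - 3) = -9*k^6 + 11*k^5 + 3*k^4 + k^3 - k^2 - 7*k + 7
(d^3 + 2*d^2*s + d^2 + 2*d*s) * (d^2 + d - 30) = d^5 + 2*d^4*s + 2*d^4 + 4*d^3*s - 29*d^3 - 58*d^2*s - 30*d^2 - 60*d*s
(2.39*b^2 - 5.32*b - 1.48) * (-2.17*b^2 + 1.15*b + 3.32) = -5.1863*b^4 + 14.2929*b^3 + 5.0284*b^2 - 19.3644*b - 4.9136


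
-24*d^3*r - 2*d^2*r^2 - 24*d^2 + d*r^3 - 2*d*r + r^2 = (-6*d + r)*(4*d + r)*(d*r + 1)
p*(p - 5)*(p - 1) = p^3 - 6*p^2 + 5*p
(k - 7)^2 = k^2 - 14*k + 49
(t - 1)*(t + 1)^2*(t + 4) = t^4 + 5*t^3 + 3*t^2 - 5*t - 4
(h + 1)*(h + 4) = h^2 + 5*h + 4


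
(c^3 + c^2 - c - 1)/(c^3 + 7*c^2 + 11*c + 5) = (c - 1)/(c + 5)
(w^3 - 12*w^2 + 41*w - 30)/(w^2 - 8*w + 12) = (w^2 - 6*w + 5)/(w - 2)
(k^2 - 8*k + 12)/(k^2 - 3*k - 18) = (k - 2)/(k + 3)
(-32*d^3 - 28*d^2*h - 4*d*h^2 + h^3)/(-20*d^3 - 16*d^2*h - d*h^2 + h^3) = (8*d - h)/(5*d - h)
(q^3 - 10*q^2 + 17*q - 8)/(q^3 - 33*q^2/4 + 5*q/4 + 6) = 4*(q - 1)/(4*q + 3)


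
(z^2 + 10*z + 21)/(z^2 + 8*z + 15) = (z + 7)/(z + 5)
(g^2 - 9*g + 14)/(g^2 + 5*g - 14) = (g - 7)/(g + 7)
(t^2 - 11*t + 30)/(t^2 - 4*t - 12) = (t - 5)/(t + 2)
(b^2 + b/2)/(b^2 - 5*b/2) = (2*b + 1)/(2*b - 5)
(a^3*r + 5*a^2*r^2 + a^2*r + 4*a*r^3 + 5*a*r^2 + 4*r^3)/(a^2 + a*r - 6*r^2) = r*(a^3 + 5*a^2*r + a^2 + 4*a*r^2 + 5*a*r + 4*r^2)/(a^2 + a*r - 6*r^2)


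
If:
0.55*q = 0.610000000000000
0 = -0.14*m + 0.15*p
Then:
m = 1.07142857142857*p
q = 1.11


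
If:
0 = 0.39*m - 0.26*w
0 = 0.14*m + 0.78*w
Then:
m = 0.00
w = 0.00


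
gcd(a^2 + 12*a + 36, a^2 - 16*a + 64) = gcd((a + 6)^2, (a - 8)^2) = 1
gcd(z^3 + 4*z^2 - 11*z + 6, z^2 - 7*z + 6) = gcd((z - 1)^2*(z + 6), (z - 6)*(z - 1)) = z - 1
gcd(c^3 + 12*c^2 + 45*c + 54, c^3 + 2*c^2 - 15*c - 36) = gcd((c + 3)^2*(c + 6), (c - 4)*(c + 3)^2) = c^2 + 6*c + 9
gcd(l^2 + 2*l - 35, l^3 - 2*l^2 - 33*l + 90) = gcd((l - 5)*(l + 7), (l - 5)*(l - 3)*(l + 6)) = l - 5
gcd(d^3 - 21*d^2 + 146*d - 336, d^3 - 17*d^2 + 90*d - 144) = d^2 - 14*d + 48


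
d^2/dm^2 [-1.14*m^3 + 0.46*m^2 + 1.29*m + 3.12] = 0.92 - 6.84*m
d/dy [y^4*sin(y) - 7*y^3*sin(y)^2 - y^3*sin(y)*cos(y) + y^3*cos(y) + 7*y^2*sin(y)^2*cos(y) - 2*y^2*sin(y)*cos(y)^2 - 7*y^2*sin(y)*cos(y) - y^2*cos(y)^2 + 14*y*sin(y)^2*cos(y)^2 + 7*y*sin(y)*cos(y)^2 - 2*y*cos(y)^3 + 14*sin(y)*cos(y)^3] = y^4*cos(y) + 3*y^3*sin(y) - 7*y^3*sin(2*y) - y^3*cos(2*y) - 7*y^2*sin(y)/4 - y^2*sin(2*y)/2 + 21*y^2*sin(3*y)/4 + 5*y^2*cos(y)/2 + 7*y^2*cos(2*y)/2 - 3*y^2*cos(3*y)/2 - 21*y^2/2 + y*sin(y)/2 - 7*y*sin(2*y) + y*sin(3*y)/2 + 7*y*sin(4*y) + 21*y*cos(y)/4 - y*cos(2*y) + 7*y*cos(3*y)/4 - y + 21*(1 - cos(2*y))^2/2 + 7*sin(y)/4 + 7*sin(3*y)/4 - 3*cos(y)/2 + 28*cos(2*y) - cos(3*y)/2 - 14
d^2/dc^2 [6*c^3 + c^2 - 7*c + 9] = 36*c + 2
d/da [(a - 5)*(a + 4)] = 2*a - 1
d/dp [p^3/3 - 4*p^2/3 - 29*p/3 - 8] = p^2 - 8*p/3 - 29/3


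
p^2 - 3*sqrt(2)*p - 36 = (p - 6*sqrt(2))*(p + 3*sqrt(2))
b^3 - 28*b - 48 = (b - 6)*(b + 2)*(b + 4)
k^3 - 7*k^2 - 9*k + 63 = (k - 7)*(k - 3)*(k + 3)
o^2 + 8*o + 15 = (o + 3)*(o + 5)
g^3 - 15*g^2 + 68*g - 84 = (g - 7)*(g - 6)*(g - 2)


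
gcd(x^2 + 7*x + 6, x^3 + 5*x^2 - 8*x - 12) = x^2 + 7*x + 6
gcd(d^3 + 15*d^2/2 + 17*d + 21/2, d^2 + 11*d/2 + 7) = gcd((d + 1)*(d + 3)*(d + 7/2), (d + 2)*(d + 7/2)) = d + 7/2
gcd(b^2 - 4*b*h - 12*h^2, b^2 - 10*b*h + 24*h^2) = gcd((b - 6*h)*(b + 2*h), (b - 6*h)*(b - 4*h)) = b - 6*h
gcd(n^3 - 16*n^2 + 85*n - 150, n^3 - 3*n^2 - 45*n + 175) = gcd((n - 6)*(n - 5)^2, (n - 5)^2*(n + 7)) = n^2 - 10*n + 25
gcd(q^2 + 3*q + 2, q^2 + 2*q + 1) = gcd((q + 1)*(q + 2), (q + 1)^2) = q + 1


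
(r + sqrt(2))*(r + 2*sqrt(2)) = r^2 + 3*sqrt(2)*r + 4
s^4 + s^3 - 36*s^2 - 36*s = s*(s - 6)*(s + 1)*(s + 6)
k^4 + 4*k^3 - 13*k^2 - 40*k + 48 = (k - 3)*(k - 1)*(k + 4)^2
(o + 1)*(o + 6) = o^2 + 7*o + 6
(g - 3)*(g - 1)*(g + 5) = g^3 + g^2 - 17*g + 15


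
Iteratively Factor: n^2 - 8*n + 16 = (n - 4)*(n - 4)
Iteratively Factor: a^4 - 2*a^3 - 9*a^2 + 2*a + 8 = (a + 1)*(a^3 - 3*a^2 - 6*a + 8) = (a - 1)*(a + 1)*(a^2 - 2*a - 8) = (a - 4)*(a - 1)*(a + 1)*(a + 2)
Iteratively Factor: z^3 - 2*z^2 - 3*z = (z + 1)*(z^2 - 3*z) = (z - 3)*(z + 1)*(z)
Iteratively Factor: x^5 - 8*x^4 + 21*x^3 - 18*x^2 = (x)*(x^4 - 8*x^3 + 21*x^2 - 18*x) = x*(x - 2)*(x^3 - 6*x^2 + 9*x) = x*(x - 3)*(x - 2)*(x^2 - 3*x) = x^2*(x - 3)*(x - 2)*(x - 3)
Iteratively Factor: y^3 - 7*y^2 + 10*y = (y)*(y^2 - 7*y + 10) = y*(y - 2)*(y - 5)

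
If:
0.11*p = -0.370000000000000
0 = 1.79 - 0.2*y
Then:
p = -3.36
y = 8.95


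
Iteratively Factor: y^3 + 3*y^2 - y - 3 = (y + 1)*(y^2 + 2*y - 3) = (y - 1)*(y + 1)*(y + 3)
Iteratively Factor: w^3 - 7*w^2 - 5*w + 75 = (w - 5)*(w^2 - 2*w - 15) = (w - 5)*(w + 3)*(w - 5)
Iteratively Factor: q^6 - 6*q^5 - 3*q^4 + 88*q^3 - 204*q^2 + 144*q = (q)*(q^5 - 6*q^4 - 3*q^3 + 88*q^2 - 204*q + 144) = q*(q - 2)*(q^4 - 4*q^3 - 11*q^2 + 66*q - 72) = q*(q - 3)*(q - 2)*(q^3 - q^2 - 14*q + 24) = q*(q - 3)*(q - 2)*(q + 4)*(q^2 - 5*q + 6) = q*(q - 3)^2*(q - 2)*(q + 4)*(q - 2)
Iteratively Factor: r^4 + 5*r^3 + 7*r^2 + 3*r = (r)*(r^3 + 5*r^2 + 7*r + 3) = r*(r + 1)*(r^2 + 4*r + 3) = r*(r + 1)^2*(r + 3)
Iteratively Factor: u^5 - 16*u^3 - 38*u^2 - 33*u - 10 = (u + 1)*(u^4 - u^3 - 15*u^2 - 23*u - 10) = (u + 1)^2*(u^3 - 2*u^2 - 13*u - 10) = (u + 1)^2*(u + 2)*(u^2 - 4*u - 5) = (u + 1)^3*(u + 2)*(u - 5)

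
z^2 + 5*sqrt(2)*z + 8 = (z + sqrt(2))*(z + 4*sqrt(2))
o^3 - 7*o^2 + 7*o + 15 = (o - 5)*(o - 3)*(o + 1)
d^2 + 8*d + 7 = (d + 1)*(d + 7)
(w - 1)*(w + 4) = w^2 + 3*w - 4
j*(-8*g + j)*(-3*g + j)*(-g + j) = -24*g^3*j + 35*g^2*j^2 - 12*g*j^3 + j^4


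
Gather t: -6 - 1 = -7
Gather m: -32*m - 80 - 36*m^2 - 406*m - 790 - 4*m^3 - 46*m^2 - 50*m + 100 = -4*m^3 - 82*m^2 - 488*m - 770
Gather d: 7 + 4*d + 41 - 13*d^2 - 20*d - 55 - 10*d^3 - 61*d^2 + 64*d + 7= -10*d^3 - 74*d^2 + 48*d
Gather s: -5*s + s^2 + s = s^2 - 4*s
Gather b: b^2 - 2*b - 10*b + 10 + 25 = b^2 - 12*b + 35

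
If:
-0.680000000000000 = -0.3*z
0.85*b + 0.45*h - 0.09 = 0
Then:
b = 0.105882352941176 - 0.529411764705882*h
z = 2.27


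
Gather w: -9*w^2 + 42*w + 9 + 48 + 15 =-9*w^2 + 42*w + 72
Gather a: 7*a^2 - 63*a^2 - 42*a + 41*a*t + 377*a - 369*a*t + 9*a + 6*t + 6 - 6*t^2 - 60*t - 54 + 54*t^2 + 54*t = -56*a^2 + a*(344 - 328*t) + 48*t^2 - 48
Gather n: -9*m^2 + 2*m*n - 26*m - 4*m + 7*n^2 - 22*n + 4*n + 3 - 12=-9*m^2 - 30*m + 7*n^2 + n*(2*m - 18) - 9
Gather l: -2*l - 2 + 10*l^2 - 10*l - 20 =10*l^2 - 12*l - 22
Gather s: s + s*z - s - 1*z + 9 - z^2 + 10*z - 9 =s*z - z^2 + 9*z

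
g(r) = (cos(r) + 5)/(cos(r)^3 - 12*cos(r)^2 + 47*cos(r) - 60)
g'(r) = (cos(r) + 5)*(3*sin(r)*cos(r)^2 - 24*sin(r)*cos(r) + 47*sin(r))/(cos(r)^3 - 12*cos(r)^2 + 47*cos(r) - 60)^2 - sin(r)/(cos(r)^3 - 12*cos(r)^2 + 47*cos(r) - 60) = (-237*cos(r) + 3*cos(2*r) + cos(3*r) + 593)*sin(r)/(2*(cos(r)^3 - 12*cos(r)^2 + 47*cos(r) - 60)^2)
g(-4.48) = -0.07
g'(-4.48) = 0.06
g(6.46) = -0.25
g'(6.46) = 0.05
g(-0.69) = -0.19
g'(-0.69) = -0.14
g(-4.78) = -0.09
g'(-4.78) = 0.09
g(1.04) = -0.14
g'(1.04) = 0.13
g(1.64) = -0.08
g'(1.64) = 0.08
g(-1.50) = -0.09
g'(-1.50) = -0.09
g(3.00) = -0.03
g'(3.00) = 0.00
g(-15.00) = -0.04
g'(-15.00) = -0.02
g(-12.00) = -0.21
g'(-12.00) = 0.13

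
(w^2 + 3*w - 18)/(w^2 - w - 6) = (w + 6)/(w + 2)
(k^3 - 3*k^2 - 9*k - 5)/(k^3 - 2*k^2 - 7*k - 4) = (k - 5)/(k - 4)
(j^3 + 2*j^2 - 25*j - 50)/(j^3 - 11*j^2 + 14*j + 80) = (j + 5)/(j - 8)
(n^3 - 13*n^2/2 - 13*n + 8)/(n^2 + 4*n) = (n^3 - 13*n^2/2 - 13*n + 8)/(n*(n + 4))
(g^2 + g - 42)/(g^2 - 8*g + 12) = (g + 7)/(g - 2)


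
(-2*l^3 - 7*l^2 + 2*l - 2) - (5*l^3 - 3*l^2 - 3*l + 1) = -7*l^3 - 4*l^2 + 5*l - 3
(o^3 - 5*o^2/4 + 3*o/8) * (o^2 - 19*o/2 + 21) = o^5 - 43*o^4/4 + 133*o^3/4 - 477*o^2/16 + 63*o/8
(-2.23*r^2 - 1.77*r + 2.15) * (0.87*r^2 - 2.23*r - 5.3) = -1.9401*r^4 + 3.433*r^3 + 17.6366*r^2 + 4.5865*r - 11.395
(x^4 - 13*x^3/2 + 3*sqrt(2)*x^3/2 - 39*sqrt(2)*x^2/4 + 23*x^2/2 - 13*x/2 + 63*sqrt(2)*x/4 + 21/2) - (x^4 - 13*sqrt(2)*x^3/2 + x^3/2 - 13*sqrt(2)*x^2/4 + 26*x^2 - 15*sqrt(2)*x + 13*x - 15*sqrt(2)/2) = -7*x^3 + 8*sqrt(2)*x^3 - 29*x^2/2 - 13*sqrt(2)*x^2/2 - 39*x/2 + 123*sqrt(2)*x/4 + 21/2 + 15*sqrt(2)/2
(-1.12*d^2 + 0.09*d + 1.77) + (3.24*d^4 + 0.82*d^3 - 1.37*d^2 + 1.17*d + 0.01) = 3.24*d^4 + 0.82*d^3 - 2.49*d^2 + 1.26*d + 1.78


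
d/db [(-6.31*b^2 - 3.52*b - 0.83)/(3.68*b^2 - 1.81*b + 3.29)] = (24.3747*b^2 - 35.411*b - 13.0831)/(13.5424*b^4 - 13.3216*b^3 + 27.4905*b^2 - 11.9098*b + 10.8241)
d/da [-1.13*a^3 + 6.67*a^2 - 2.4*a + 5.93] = -3.39*a^2 + 13.34*a - 2.4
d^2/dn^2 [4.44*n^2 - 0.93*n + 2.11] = 8.88000000000000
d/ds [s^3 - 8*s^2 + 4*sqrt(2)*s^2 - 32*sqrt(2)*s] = 3*s^2 - 16*s + 8*sqrt(2)*s - 32*sqrt(2)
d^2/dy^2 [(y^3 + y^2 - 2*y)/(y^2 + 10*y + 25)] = 18*(7*y + 5)/(y^4 + 20*y^3 + 150*y^2 + 500*y + 625)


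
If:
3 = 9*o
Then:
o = 1/3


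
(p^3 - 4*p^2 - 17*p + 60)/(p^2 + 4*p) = p - 8 + 15/p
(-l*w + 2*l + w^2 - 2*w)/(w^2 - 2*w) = (-l + w)/w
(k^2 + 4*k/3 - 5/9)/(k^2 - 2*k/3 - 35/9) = (3*k - 1)/(3*k - 7)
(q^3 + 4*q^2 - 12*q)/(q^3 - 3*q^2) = (q^2 + 4*q - 12)/(q*(q - 3))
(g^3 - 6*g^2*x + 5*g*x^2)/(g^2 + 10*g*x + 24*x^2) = g*(g^2 - 6*g*x + 5*x^2)/(g^2 + 10*g*x + 24*x^2)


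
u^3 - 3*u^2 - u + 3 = (u - 3)*(u - 1)*(u + 1)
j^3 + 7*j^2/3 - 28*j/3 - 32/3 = (j - 8/3)*(j + 1)*(j + 4)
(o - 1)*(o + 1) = o^2 - 1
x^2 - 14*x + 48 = (x - 8)*(x - 6)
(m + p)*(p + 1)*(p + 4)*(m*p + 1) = m^2*p^3 + 5*m^2*p^2 + 4*m^2*p + m*p^4 + 5*m*p^3 + 5*m*p^2 + 5*m*p + 4*m + p^3 + 5*p^2 + 4*p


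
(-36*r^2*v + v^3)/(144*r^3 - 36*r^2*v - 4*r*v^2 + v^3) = -v/(4*r - v)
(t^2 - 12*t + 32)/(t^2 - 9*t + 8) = (t - 4)/(t - 1)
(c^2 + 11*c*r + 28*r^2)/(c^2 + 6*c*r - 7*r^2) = (-c - 4*r)/(-c + r)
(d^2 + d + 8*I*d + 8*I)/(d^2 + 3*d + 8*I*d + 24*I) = (d + 1)/(d + 3)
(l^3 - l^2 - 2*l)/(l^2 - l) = (l^2 - l - 2)/(l - 1)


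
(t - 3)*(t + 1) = t^2 - 2*t - 3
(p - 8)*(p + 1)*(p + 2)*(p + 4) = p^4 - p^3 - 42*p^2 - 104*p - 64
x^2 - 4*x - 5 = (x - 5)*(x + 1)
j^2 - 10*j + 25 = (j - 5)^2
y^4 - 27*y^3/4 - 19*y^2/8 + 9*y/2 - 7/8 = (y - 7)*(y - 1/2)*(y - 1/4)*(y + 1)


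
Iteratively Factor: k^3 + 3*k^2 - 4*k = (k)*(k^2 + 3*k - 4) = k*(k + 4)*(k - 1)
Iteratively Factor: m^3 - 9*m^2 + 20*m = (m - 5)*(m^2 - 4*m) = m*(m - 5)*(m - 4)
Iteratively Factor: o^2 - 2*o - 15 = (o - 5)*(o + 3)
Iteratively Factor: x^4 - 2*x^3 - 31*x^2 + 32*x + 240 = (x + 4)*(x^3 - 6*x^2 - 7*x + 60) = (x - 5)*(x + 4)*(x^2 - x - 12) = (x - 5)*(x - 4)*(x + 4)*(x + 3)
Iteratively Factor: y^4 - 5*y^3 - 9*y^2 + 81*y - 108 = (y - 3)*(y^3 - 2*y^2 - 15*y + 36) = (y - 3)^2*(y^2 + y - 12) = (y - 3)^2*(y + 4)*(y - 3)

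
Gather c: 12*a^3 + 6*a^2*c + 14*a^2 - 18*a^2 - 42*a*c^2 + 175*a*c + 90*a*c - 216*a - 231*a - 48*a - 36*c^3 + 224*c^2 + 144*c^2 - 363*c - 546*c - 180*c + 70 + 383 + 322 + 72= 12*a^3 - 4*a^2 - 495*a - 36*c^3 + c^2*(368 - 42*a) + c*(6*a^2 + 265*a - 1089) + 847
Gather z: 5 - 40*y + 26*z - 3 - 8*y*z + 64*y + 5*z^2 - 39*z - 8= 24*y + 5*z^2 + z*(-8*y - 13) - 6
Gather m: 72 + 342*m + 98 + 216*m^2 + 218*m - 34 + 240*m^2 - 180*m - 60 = 456*m^2 + 380*m + 76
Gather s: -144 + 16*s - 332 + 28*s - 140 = 44*s - 616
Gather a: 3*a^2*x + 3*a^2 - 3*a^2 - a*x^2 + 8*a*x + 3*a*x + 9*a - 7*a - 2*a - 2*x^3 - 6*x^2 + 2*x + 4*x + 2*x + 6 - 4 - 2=3*a^2*x + a*(-x^2 + 11*x) - 2*x^3 - 6*x^2 + 8*x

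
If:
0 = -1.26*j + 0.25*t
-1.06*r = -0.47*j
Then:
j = 0.198412698412698*t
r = 0.0879754417490267*t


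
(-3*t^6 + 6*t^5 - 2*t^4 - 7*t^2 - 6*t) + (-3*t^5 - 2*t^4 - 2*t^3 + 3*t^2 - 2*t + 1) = -3*t^6 + 3*t^5 - 4*t^4 - 2*t^3 - 4*t^2 - 8*t + 1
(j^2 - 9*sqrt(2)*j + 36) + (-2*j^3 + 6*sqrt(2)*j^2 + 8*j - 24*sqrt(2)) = -2*j^3 + j^2 + 6*sqrt(2)*j^2 - 9*sqrt(2)*j + 8*j - 24*sqrt(2) + 36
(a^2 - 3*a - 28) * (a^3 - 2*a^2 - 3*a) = a^5 - 5*a^4 - 25*a^3 + 65*a^2 + 84*a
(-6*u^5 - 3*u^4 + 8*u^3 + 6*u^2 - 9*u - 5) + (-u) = -6*u^5 - 3*u^4 + 8*u^3 + 6*u^2 - 10*u - 5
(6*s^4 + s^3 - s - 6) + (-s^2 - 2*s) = 6*s^4 + s^3 - s^2 - 3*s - 6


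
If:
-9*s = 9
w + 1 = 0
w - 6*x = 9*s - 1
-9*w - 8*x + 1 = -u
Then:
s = -1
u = 2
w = -1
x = 3/2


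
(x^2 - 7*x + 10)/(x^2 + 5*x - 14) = (x - 5)/(x + 7)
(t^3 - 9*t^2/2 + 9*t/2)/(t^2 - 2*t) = (2*t^2 - 9*t + 9)/(2*(t - 2))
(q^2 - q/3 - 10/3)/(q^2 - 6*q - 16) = (-3*q^2 + q + 10)/(3*(-q^2 + 6*q + 16))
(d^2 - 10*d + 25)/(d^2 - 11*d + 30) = (d - 5)/(d - 6)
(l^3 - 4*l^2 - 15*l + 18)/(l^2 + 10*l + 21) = (l^2 - 7*l + 6)/(l + 7)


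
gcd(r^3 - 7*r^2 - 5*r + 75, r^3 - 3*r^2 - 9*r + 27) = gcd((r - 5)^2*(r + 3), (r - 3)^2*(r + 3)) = r + 3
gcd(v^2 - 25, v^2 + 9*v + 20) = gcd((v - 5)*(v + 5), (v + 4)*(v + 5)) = v + 5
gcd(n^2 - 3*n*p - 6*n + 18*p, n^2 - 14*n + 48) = n - 6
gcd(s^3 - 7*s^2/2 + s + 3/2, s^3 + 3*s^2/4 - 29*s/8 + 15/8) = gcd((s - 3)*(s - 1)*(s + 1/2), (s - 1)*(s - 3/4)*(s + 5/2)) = s - 1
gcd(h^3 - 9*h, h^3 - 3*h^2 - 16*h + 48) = h - 3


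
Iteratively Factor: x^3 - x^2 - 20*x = (x + 4)*(x^2 - 5*x) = (x - 5)*(x + 4)*(x)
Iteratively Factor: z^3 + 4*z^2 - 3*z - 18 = (z + 3)*(z^2 + z - 6) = (z - 2)*(z + 3)*(z + 3)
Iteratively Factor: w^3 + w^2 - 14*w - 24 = (w + 2)*(w^2 - w - 12) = (w - 4)*(w + 2)*(w + 3)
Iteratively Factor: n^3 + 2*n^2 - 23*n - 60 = (n + 3)*(n^2 - n - 20) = (n - 5)*(n + 3)*(n + 4)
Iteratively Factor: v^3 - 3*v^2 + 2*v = (v - 1)*(v^2 - 2*v) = v*(v - 1)*(v - 2)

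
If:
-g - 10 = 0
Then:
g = -10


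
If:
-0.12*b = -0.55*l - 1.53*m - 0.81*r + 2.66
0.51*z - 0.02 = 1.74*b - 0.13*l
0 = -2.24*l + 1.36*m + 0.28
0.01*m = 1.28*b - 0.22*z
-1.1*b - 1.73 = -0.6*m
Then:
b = -0.12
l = 1.74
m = 2.67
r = -2.96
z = -0.81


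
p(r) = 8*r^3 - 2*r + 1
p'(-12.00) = 3454.00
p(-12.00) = -13799.00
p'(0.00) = -2.00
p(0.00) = 1.00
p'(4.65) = 516.94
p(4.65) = 796.06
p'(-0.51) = 4.24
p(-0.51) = 0.96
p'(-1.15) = 29.74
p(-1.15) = -8.87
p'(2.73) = 176.87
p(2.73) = 158.31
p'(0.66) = 8.45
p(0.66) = 1.98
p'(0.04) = -1.96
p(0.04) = 0.92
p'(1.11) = 27.57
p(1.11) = 9.72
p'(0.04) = -1.96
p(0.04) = 0.92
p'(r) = 24*r^2 - 2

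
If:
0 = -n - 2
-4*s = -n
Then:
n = -2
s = -1/2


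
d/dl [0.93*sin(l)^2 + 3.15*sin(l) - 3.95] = (1.86*sin(l) + 3.15)*cos(l)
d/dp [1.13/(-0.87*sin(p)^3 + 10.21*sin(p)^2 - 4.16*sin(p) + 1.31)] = (2.9493*sin(p)^2 - 23.0746*sin(p) + 4.7008)*cos(p)/(0.87*sin(p)^3 - 10.21*sin(p)^2 + 4.16*sin(p) - 1.31)^2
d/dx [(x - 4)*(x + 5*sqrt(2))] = 2*x - 4 + 5*sqrt(2)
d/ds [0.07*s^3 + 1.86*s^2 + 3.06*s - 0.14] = 0.21*s^2 + 3.72*s + 3.06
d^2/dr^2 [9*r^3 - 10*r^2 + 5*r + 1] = 54*r - 20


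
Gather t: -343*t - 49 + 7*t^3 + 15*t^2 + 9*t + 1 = 7*t^3 + 15*t^2 - 334*t - 48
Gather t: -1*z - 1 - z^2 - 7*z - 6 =-z^2 - 8*z - 7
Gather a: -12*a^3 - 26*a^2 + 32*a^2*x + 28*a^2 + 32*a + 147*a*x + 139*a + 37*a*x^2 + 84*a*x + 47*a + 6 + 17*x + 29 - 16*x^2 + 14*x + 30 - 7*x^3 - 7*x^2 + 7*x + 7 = -12*a^3 + a^2*(32*x + 2) + a*(37*x^2 + 231*x + 218) - 7*x^3 - 23*x^2 + 38*x + 72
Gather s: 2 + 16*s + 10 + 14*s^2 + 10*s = 14*s^2 + 26*s + 12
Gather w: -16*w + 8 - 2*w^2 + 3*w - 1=-2*w^2 - 13*w + 7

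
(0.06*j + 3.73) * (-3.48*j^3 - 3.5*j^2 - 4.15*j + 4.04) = -0.2088*j^4 - 13.1904*j^3 - 13.304*j^2 - 15.2371*j + 15.0692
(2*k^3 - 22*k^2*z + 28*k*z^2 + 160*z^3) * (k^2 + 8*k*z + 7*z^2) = 2*k^5 - 6*k^4*z - 134*k^3*z^2 + 230*k^2*z^3 + 1476*k*z^4 + 1120*z^5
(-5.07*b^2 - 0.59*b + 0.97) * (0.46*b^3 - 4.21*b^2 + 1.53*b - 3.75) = -2.3322*b^5 + 21.0733*b^4 - 4.827*b^3 + 14.0261*b^2 + 3.6966*b - 3.6375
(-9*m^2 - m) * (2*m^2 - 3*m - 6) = -18*m^4 + 25*m^3 + 57*m^2 + 6*m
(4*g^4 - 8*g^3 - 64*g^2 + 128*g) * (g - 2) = 4*g^5 - 16*g^4 - 48*g^3 + 256*g^2 - 256*g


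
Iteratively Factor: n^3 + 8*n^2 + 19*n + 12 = (n + 1)*(n^2 + 7*n + 12) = (n + 1)*(n + 3)*(n + 4)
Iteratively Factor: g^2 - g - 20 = (g + 4)*(g - 5)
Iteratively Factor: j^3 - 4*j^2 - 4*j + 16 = (j - 4)*(j^2 - 4) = (j - 4)*(j + 2)*(j - 2)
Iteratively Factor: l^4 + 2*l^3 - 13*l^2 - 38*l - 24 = (l + 2)*(l^3 - 13*l - 12) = (l - 4)*(l + 2)*(l^2 + 4*l + 3) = (l - 4)*(l + 1)*(l + 2)*(l + 3)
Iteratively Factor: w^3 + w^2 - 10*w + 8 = (w + 4)*(w^2 - 3*w + 2) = (w - 2)*(w + 4)*(w - 1)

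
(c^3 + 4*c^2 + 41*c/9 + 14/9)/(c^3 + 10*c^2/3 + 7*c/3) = (c + 2/3)/c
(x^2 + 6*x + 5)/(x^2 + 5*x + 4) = (x + 5)/(x + 4)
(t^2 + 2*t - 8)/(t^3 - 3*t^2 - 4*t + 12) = (t + 4)/(t^2 - t - 6)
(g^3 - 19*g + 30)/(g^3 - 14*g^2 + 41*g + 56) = (g^3 - 19*g + 30)/(g^3 - 14*g^2 + 41*g + 56)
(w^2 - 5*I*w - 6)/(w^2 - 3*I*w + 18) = (w^2 - 5*I*w - 6)/(w^2 - 3*I*w + 18)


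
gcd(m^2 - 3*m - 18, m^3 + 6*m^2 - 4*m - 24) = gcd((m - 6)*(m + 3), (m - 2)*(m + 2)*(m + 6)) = 1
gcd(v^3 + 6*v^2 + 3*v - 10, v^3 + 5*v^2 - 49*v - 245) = v + 5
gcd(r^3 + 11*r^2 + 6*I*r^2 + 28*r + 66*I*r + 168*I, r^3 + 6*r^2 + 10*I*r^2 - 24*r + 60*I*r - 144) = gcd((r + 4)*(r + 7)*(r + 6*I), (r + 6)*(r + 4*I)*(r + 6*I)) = r + 6*I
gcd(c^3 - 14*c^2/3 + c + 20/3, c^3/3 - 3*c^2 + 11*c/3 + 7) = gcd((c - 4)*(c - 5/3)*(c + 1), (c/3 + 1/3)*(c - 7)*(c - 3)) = c + 1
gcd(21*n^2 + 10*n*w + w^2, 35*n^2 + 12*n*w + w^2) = 7*n + w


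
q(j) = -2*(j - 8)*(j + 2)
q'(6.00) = -12.00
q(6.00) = 32.00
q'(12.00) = -36.00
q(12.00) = -112.00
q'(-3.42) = 25.68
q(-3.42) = -32.43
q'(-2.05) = 20.20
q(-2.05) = -1.00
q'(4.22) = -4.88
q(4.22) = 47.02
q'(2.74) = 1.04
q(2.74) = 49.86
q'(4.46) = -5.84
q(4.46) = 45.74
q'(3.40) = -1.60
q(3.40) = 49.68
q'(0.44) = 10.24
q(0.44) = 36.89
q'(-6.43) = 37.72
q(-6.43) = -127.85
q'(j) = 12 - 4*j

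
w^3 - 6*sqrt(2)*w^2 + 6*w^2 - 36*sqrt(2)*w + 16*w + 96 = (w + 6)*(w - 4*sqrt(2))*(w - 2*sqrt(2))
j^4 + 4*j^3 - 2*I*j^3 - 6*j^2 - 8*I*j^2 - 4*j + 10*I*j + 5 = (j - 1)*(j + 5)*(j - I)^2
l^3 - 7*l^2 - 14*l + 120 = (l - 6)*(l - 5)*(l + 4)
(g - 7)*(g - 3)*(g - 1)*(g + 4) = g^4 - 7*g^3 - 13*g^2 + 103*g - 84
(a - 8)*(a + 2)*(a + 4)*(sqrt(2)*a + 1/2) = sqrt(2)*a^4 - 2*sqrt(2)*a^3 + a^3/2 - 40*sqrt(2)*a^2 - a^2 - 64*sqrt(2)*a - 20*a - 32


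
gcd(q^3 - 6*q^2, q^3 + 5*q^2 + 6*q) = q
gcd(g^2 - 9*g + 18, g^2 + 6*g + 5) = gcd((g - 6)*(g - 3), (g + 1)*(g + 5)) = 1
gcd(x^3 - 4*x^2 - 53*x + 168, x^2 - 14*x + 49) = 1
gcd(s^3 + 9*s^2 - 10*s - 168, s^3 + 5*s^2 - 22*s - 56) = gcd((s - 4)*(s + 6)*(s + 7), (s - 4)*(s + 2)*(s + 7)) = s^2 + 3*s - 28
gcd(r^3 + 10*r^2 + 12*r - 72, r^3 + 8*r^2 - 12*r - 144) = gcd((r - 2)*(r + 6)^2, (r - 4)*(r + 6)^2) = r^2 + 12*r + 36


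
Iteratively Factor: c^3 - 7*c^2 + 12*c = (c - 3)*(c^2 - 4*c) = c*(c - 3)*(c - 4)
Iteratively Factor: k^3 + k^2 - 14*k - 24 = (k + 3)*(k^2 - 2*k - 8) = (k + 2)*(k + 3)*(k - 4)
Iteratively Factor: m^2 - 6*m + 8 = (m - 4)*(m - 2)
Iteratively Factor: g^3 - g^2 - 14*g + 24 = (g - 3)*(g^2 + 2*g - 8) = (g - 3)*(g - 2)*(g + 4)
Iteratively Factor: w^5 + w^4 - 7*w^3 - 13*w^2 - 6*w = (w + 2)*(w^4 - w^3 - 5*w^2 - 3*w) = (w + 1)*(w + 2)*(w^3 - 2*w^2 - 3*w) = (w - 3)*(w + 1)*(w + 2)*(w^2 + w) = (w - 3)*(w + 1)^2*(w + 2)*(w)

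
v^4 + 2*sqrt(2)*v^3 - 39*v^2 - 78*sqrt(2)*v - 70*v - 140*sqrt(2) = (v - 7)*(v + 2)*(v + 5)*(v + 2*sqrt(2))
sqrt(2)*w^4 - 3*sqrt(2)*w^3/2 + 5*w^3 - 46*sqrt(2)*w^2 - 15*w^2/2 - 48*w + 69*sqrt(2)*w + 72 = (w - 3/2)*(w - 4*sqrt(2))*(w + 6*sqrt(2))*(sqrt(2)*w + 1)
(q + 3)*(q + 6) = q^2 + 9*q + 18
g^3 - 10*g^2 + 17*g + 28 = (g - 7)*(g - 4)*(g + 1)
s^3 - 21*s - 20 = (s - 5)*(s + 1)*(s + 4)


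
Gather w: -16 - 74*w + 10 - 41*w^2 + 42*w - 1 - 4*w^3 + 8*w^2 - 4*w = -4*w^3 - 33*w^2 - 36*w - 7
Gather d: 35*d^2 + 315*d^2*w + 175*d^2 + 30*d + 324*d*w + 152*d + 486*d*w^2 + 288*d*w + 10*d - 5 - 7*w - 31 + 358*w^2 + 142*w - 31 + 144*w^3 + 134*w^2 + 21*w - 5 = d^2*(315*w + 210) + d*(486*w^2 + 612*w + 192) + 144*w^3 + 492*w^2 + 156*w - 72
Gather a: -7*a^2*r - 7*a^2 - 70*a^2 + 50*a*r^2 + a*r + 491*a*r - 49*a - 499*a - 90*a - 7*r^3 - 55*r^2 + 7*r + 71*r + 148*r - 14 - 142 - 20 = a^2*(-7*r - 77) + a*(50*r^2 + 492*r - 638) - 7*r^3 - 55*r^2 + 226*r - 176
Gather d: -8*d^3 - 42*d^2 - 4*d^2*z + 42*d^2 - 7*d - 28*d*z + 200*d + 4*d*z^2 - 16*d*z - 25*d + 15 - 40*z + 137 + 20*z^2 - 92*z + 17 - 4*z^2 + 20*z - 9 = -8*d^3 - 4*d^2*z + d*(4*z^2 - 44*z + 168) + 16*z^2 - 112*z + 160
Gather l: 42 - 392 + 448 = 98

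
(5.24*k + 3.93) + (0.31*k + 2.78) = 5.55*k + 6.71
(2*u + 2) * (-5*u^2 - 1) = -10*u^3 - 10*u^2 - 2*u - 2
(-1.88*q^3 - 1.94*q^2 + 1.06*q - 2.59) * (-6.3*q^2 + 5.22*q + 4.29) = 11.844*q^5 + 2.4084*q^4 - 24.87*q^3 + 13.5276*q^2 - 8.9724*q - 11.1111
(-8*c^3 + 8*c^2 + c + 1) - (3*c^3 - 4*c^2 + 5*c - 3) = -11*c^3 + 12*c^2 - 4*c + 4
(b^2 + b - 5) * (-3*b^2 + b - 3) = -3*b^4 - 2*b^3 + 13*b^2 - 8*b + 15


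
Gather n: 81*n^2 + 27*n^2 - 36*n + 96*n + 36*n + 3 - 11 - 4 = 108*n^2 + 96*n - 12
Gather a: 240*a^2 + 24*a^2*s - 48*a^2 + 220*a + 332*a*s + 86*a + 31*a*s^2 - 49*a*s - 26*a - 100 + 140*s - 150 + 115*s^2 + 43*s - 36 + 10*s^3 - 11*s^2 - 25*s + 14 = a^2*(24*s + 192) + a*(31*s^2 + 283*s + 280) + 10*s^3 + 104*s^2 + 158*s - 272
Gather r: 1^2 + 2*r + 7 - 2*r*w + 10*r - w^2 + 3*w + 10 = r*(12 - 2*w) - w^2 + 3*w + 18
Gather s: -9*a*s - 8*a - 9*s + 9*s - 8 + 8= -9*a*s - 8*a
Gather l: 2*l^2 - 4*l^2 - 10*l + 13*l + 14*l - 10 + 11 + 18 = -2*l^2 + 17*l + 19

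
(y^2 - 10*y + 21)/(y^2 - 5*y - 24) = (-y^2 + 10*y - 21)/(-y^2 + 5*y + 24)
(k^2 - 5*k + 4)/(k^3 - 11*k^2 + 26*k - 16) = (k - 4)/(k^2 - 10*k + 16)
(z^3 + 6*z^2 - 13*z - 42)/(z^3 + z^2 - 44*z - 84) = (z^2 + 4*z - 21)/(z^2 - z - 42)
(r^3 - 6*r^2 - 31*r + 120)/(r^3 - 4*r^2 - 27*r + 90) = (r - 8)/(r - 6)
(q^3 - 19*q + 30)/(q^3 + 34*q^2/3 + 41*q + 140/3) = 3*(q^2 - 5*q + 6)/(3*q^2 + 19*q + 28)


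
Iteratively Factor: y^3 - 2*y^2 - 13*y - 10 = (y + 2)*(y^2 - 4*y - 5) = (y - 5)*(y + 2)*(y + 1)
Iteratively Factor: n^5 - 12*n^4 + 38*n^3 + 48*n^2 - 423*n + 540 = (n + 3)*(n^4 - 15*n^3 + 83*n^2 - 201*n + 180) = (n - 3)*(n + 3)*(n^3 - 12*n^2 + 47*n - 60) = (n - 5)*(n - 3)*(n + 3)*(n^2 - 7*n + 12) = (n - 5)*(n - 4)*(n - 3)*(n + 3)*(n - 3)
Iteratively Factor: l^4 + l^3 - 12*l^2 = (l)*(l^3 + l^2 - 12*l) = l^2*(l^2 + l - 12) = l^2*(l + 4)*(l - 3)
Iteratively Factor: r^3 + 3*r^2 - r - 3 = (r - 1)*(r^2 + 4*r + 3) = (r - 1)*(r + 1)*(r + 3)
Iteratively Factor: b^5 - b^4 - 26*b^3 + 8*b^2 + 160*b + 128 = (b - 4)*(b^4 + 3*b^3 - 14*b^2 - 48*b - 32) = (b - 4)*(b + 4)*(b^3 - b^2 - 10*b - 8) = (b - 4)*(b + 1)*(b + 4)*(b^2 - 2*b - 8) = (b - 4)*(b + 1)*(b + 2)*(b + 4)*(b - 4)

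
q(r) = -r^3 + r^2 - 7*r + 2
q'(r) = -3*r^2 + 2*r - 7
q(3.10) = -39.88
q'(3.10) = -29.63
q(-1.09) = 12.11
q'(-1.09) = -12.74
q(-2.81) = 51.75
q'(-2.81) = -36.31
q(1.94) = -15.12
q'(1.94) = -14.41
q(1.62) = -10.97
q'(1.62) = -11.63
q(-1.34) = 15.58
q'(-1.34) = -15.07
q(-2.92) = 55.86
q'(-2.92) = -38.42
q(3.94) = -71.22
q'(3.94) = -45.69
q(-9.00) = 875.00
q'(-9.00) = -268.00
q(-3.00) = 59.00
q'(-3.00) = -40.00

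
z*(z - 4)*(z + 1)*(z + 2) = z^4 - z^3 - 10*z^2 - 8*z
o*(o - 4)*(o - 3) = o^3 - 7*o^2 + 12*o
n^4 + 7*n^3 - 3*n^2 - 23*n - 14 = (n - 2)*(n + 1)^2*(n + 7)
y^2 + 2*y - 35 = (y - 5)*(y + 7)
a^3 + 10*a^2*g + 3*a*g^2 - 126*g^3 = (a - 3*g)*(a + 6*g)*(a + 7*g)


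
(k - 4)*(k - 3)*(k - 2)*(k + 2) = k^4 - 7*k^3 + 8*k^2 + 28*k - 48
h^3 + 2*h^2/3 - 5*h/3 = h*(h - 1)*(h + 5/3)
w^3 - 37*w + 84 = (w - 4)*(w - 3)*(w + 7)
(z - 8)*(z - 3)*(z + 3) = z^3 - 8*z^2 - 9*z + 72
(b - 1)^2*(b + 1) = b^3 - b^2 - b + 1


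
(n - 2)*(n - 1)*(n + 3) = n^3 - 7*n + 6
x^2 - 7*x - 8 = (x - 8)*(x + 1)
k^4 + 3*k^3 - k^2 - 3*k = k*(k - 1)*(k + 1)*(k + 3)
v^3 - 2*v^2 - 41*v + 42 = (v - 7)*(v - 1)*(v + 6)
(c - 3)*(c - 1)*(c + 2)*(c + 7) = c^4 + 5*c^3 - 19*c^2 - 29*c + 42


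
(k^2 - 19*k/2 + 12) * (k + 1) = k^3 - 17*k^2/2 + 5*k/2 + 12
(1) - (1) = 0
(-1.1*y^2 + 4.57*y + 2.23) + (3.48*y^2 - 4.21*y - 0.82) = 2.38*y^2 + 0.36*y + 1.41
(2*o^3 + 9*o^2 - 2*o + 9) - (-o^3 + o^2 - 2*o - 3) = 3*o^3 + 8*o^2 + 12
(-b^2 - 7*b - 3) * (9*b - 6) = -9*b^3 - 57*b^2 + 15*b + 18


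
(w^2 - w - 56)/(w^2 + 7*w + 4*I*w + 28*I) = (w - 8)/(w + 4*I)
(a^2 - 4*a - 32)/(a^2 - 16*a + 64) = (a + 4)/(a - 8)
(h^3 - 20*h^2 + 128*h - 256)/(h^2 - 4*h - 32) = (h^2 - 12*h + 32)/(h + 4)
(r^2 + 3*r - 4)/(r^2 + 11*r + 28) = (r - 1)/(r + 7)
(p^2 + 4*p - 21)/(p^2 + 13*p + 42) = (p - 3)/(p + 6)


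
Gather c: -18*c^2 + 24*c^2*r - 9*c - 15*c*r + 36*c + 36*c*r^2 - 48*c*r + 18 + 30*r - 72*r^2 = c^2*(24*r - 18) + c*(36*r^2 - 63*r + 27) - 72*r^2 + 30*r + 18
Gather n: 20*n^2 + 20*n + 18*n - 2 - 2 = 20*n^2 + 38*n - 4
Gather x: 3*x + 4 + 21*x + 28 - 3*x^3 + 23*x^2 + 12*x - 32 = -3*x^3 + 23*x^2 + 36*x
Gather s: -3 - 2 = -5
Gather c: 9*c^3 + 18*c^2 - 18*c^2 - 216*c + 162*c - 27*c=9*c^3 - 81*c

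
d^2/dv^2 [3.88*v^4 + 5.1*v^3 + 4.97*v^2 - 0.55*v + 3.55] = 46.56*v^2 + 30.6*v + 9.94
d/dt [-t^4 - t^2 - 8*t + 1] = -4*t^3 - 2*t - 8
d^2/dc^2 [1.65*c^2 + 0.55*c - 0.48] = 3.30000000000000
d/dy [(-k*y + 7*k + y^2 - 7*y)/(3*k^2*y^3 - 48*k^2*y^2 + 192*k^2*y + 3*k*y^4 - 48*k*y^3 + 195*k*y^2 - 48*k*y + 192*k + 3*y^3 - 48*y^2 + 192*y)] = ((-k + 2*y - 7)*(k^2*y^3 - 16*k^2*y^2 + 64*k^2*y + k*y^4 - 16*k*y^3 + 65*k*y^2 - 16*k*y + 64*k + y^3 - 16*y^2 + 64*y) + (k*y - 7*k - y^2 + 7*y)*(3*k^2*y^2 - 32*k^2*y + 64*k^2 + 4*k*y^3 - 48*k*y^2 + 130*k*y - 16*k + 3*y^2 - 32*y + 64))/(3*(k^2*y^3 - 16*k^2*y^2 + 64*k^2*y + k*y^4 - 16*k*y^3 + 65*k*y^2 - 16*k*y + 64*k + y^3 - 16*y^2 + 64*y)^2)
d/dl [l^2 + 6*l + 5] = 2*l + 6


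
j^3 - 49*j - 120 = (j - 8)*(j + 3)*(j + 5)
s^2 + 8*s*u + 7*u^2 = (s + u)*(s + 7*u)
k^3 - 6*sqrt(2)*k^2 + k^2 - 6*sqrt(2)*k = k*(k + 1)*(k - 6*sqrt(2))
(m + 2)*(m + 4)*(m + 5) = m^3 + 11*m^2 + 38*m + 40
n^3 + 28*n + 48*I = (n - 6*I)*(n + 2*I)*(n + 4*I)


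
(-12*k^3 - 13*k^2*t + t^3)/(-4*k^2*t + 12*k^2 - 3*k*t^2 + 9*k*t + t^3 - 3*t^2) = (3*k + t)/(t - 3)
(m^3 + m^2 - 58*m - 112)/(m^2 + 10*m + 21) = (m^2 - 6*m - 16)/(m + 3)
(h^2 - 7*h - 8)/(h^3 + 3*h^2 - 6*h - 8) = (h - 8)/(h^2 + 2*h - 8)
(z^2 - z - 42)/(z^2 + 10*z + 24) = (z - 7)/(z + 4)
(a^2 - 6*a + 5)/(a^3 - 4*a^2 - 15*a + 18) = (a - 5)/(a^2 - 3*a - 18)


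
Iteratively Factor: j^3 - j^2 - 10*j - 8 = (j + 1)*(j^2 - 2*j - 8) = (j - 4)*(j + 1)*(j + 2)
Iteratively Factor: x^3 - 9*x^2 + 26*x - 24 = (x - 2)*(x^2 - 7*x + 12) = (x - 4)*(x - 2)*(x - 3)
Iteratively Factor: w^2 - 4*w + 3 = (w - 3)*(w - 1)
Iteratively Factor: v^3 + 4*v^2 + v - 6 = (v + 2)*(v^2 + 2*v - 3) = (v + 2)*(v + 3)*(v - 1)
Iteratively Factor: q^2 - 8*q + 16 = (q - 4)*(q - 4)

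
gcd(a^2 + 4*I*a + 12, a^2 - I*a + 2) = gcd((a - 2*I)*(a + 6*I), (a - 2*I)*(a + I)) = a - 2*I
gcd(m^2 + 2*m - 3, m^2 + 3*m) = m + 3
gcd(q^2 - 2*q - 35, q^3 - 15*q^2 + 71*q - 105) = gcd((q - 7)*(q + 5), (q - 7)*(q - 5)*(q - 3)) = q - 7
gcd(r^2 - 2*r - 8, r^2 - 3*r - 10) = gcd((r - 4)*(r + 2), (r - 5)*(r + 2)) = r + 2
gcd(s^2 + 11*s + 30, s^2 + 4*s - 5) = s + 5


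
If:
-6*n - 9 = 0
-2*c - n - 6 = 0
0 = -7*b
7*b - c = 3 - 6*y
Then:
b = 0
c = -9/4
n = -3/2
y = 1/8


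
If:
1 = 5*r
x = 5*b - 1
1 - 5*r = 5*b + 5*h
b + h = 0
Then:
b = x/5 + 1/5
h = -x/5 - 1/5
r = 1/5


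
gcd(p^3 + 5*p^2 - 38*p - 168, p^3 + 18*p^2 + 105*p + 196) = p^2 + 11*p + 28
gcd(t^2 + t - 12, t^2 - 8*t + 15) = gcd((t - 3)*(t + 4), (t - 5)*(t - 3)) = t - 3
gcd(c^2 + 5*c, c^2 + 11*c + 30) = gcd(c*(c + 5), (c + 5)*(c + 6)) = c + 5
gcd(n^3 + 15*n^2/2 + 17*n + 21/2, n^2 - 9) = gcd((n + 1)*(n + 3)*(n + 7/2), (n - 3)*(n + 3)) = n + 3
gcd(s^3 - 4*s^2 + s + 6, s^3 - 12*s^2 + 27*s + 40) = s + 1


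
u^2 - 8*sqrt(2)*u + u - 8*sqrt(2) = (u + 1)*(u - 8*sqrt(2))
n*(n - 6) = n^2 - 6*n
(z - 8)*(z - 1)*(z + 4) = z^3 - 5*z^2 - 28*z + 32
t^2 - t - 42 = (t - 7)*(t + 6)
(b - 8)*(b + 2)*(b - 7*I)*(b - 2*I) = b^4 - 6*b^3 - 9*I*b^3 - 30*b^2 + 54*I*b^2 + 84*b + 144*I*b + 224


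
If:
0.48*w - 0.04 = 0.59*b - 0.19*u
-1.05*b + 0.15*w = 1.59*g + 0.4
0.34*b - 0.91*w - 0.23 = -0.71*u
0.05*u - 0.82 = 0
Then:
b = 22.15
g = -12.92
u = 16.40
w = 20.82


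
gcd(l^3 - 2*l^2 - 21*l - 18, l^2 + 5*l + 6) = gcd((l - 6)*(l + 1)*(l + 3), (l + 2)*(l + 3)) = l + 3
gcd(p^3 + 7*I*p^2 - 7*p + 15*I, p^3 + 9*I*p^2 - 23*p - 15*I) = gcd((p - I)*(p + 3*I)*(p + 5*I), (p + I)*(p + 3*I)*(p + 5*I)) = p^2 + 8*I*p - 15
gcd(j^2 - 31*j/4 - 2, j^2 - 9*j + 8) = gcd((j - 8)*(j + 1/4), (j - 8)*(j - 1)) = j - 8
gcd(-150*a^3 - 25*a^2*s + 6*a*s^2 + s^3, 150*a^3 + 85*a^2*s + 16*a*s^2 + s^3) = 30*a^2 + 11*a*s + s^2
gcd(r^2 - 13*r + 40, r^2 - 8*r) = r - 8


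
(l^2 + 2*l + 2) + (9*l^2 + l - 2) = 10*l^2 + 3*l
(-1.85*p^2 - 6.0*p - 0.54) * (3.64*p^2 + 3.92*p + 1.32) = -6.734*p^4 - 29.092*p^3 - 27.9276*p^2 - 10.0368*p - 0.7128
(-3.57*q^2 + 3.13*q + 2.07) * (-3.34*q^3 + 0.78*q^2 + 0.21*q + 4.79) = 11.9238*q^5 - 13.2388*q^4 - 5.2221*q^3 - 14.8284*q^2 + 15.4274*q + 9.9153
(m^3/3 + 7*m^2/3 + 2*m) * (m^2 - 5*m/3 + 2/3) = m^5/3 + 16*m^4/9 - 5*m^3/3 - 16*m^2/9 + 4*m/3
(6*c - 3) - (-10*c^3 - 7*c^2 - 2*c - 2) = 10*c^3 + 7*c^2 + 8*c - 1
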